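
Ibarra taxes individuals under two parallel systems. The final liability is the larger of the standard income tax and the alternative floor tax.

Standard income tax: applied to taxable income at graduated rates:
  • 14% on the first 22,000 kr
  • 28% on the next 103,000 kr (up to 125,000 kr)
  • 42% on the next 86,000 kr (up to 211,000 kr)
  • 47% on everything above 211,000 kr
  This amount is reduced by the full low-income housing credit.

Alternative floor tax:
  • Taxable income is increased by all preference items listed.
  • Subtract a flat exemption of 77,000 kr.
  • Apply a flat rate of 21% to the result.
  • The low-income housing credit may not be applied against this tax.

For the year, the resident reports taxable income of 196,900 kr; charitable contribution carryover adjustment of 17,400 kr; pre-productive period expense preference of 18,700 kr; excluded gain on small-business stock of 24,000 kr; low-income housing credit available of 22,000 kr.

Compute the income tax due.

Standard income tax:
  22,000 kr × 14% = 3,080 kr
  103,000 kr × 28% = 28,840 kr
  71,900 kr × 42% = 30,198 kr
  → 62,118 kr
  Less low-income housing credit 22,000 kr → 40,118 kr

Alternative floor tax:
  Adjusted income: 196,900 kr + 17,400 kr + 18,700 kr + 24,000 kr = 257,000 kr
  Less exemption 77,000 kr → base 180,000 kr
  180,000 kr × 21% = 37,800 kr

40,118 kr > 37,800 kr, so the standard income tax governs.

40,118 kr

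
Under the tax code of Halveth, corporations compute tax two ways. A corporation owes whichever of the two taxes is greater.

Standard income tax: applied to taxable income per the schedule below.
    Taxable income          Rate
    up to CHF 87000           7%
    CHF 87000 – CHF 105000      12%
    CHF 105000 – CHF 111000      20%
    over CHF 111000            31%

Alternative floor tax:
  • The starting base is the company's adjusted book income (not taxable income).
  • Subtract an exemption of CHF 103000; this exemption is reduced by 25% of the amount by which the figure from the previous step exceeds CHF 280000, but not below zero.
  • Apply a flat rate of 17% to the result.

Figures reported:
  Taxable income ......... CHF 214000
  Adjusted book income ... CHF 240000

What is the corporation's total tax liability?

Standard income tax:
  CHF 87000 × 7% = CHF 6090
  CHF 18000 × 12% = CHF 2160
  CHF 6000 × 20% = CHF 1200
  CHF 103000 × 31% = CHF 31930
  → CHF 41380

Alternative floor tax:
  Base (adjusted book income): CHF 240000
  Exemption: CHF 240000 ≤ CHF 280000, so full CHF 103000 applies
  Base: CHF 240000 − CHF 103000 = CHF 137000
  CHF 137000 × 17% = CHF 23290

CHF 41380 > CHF 23290, so the standard income tax governs.

CHF 41380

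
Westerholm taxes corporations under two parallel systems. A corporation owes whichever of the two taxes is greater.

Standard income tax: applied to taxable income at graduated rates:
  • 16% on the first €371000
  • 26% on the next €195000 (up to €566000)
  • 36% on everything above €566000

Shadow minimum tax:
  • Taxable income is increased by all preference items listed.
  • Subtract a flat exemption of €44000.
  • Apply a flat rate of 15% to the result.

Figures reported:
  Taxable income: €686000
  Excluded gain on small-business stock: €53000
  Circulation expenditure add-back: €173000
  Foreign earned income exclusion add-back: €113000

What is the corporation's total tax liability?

€153260

Standard income tax:
  €371000 × 16% = €59360
  €195000 × 26% = €50700
  €120000 × 36% = €43200
  → €153260

Shadow minimum tax:
  Adjusted income: €686000 + €53000 + €173000 + €113000 = €1025000
  Less exemption €44000 → base €981000
  €981000 × 15% = €147150

€153260 > €147150, so the standard income tax governs.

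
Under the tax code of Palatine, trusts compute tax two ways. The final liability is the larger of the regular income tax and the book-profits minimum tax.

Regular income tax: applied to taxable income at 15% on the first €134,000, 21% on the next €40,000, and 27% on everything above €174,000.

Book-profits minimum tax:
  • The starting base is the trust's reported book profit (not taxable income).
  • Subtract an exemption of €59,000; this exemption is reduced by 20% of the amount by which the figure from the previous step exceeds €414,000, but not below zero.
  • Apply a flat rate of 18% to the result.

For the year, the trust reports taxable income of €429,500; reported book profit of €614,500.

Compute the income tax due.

€107,208

Book-profits minimum tax:
  Base (reported book profit): €614,500
  Exemption: €59,000 − 20% × (€614,500 − €414,000) = €59,000 − €40,100 = €18,900
  Base: €614,500 − €18,900 = €595,600
  €595,600 × 18% = €107,208

Regular income tax:
  €134,000 × 15% = €20,100
  €40,000 × 21% = €8,400
  €255,500 × 27% = €68,985
  → €97,485

€107,208 > €97,485, so the book-profits minimum tax is the binding amount.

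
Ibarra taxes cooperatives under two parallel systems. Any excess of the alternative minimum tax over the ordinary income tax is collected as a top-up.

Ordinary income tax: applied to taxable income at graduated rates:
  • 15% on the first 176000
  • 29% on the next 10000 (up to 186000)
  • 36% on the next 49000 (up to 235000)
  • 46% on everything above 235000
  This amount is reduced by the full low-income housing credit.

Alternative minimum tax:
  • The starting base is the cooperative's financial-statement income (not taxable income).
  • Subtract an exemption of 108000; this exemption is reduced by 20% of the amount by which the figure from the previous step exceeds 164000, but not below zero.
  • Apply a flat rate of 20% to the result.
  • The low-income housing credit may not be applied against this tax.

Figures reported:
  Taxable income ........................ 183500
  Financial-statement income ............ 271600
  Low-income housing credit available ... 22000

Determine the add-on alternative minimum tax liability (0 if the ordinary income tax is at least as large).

30449

Alternative minimum tax:
  Base (financial-statement income): 271600
  Exemption: 108000 − 20% × (271600 − 164000) = 108000 − 21520 = 86480
  Base: 271600 − 86480 = 185120
  185120 × 20% = 37024

Ordinary income tax:
  176000 × 15% = 26400
  7500 × 29% = 2175
  → 28575
  Less low-income housing credit 22000 → 6575

Excess of alternative minimum tax over ordinary income tax: 37024 − 6575 = 30449.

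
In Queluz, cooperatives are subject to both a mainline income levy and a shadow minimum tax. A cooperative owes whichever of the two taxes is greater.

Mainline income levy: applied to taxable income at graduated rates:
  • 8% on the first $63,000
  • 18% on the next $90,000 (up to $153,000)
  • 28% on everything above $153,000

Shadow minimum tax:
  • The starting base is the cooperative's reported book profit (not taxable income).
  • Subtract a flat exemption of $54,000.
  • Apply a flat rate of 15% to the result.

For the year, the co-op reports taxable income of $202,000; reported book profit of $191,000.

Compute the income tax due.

$34,960

Mainline income levy:
  $63,000 × 8% = $5,040
  $90,000 × 18% = $16,200
  $49,000 × 28% = $13,720
  → $34,960

Shadow minimum tax:
  Base (reported book profit): $191,000
  Less exemption $54,000 → base $137,000
  $137,000 × 15% = $20,550

$34,960 > $20,550, so the mainline income levy governs.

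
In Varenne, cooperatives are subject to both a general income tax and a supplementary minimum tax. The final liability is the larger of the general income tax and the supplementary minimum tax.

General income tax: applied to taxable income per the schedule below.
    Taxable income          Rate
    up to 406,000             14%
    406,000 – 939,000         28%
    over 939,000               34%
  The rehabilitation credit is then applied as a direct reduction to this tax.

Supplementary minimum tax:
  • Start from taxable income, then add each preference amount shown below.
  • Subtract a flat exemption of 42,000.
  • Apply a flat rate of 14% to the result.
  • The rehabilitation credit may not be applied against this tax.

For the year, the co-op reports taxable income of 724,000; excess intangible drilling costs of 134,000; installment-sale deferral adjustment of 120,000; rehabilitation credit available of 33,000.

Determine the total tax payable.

General income tax:
  406,000 × 14% = 56,840
  318,000 × 28% = 89,040
  → 145,880
  Less rehabilitation credit 33,000 → 112,880

Supplementary minimum tax:
  Adjusted income: 724,000 + 134,000 + 120,000 = 978,000
  Less exemption 42,000 → base 936,000
  936,000 × 14% = 131,040

131,040 > 112,880, so the supplementary minimum tax is the binding amount.

131,040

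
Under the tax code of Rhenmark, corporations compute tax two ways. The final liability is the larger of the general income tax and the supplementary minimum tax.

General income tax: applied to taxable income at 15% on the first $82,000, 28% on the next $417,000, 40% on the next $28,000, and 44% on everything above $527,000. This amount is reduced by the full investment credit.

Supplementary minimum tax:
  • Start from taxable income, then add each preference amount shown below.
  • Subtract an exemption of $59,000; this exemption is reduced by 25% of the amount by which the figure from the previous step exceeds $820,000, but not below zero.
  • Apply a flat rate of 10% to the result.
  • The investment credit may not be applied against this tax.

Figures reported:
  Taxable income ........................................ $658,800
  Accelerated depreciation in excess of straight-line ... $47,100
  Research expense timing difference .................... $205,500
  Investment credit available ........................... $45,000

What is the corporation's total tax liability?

$153,252

General income tax:
  $82,000 × 15% = $12,300
  $417,000 × 28% = $116,760
  $28,000 × 40% = $11,200
  $131,800 × 44% = $57,992
  → $198,252
  Less investment credit $45,000 → $153,252

Supplementary minimum tax:
  Adjusted income: $658,800 + $47,100 + $205,500 = $911,400
  Exemption: $59,000 − 25% × ($911,400 − $820,000) = $59,000 − $22,850 = $36,150
  Base: $911,400 − $36,150 = $875,250
  $875,250 × 10% = $87,525

$153,252 > $87,525, so the general income tax governs.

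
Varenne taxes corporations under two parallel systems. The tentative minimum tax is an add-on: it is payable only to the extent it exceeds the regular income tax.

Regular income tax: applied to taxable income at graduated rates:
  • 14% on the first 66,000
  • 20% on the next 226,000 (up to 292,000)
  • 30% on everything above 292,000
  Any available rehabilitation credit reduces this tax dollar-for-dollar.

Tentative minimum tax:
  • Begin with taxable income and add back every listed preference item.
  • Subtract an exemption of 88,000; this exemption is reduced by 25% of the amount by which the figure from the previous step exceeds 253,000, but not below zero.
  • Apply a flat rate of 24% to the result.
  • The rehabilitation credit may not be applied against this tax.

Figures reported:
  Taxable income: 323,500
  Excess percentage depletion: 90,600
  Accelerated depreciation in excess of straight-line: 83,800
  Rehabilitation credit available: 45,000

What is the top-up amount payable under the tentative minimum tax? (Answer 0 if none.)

Tentative minimum tax:
  Adjusted income: 323,500 + 90,600 + 83,800 = 497,900
  Exemption: 88,000 − 25% × (497,900 − 253,000) = 88,000 − 61,225 = 26,775
  Base: 497,900 − 26,775 = 471,125
  471,125 × 24% = 113,070

Regular income tax:
  66,000 × 14% = 9,240
  226,000 × 20% = 45,200
  31,500 × 30% = 9,450
  → 63,890
  Less rehabilitation credit 45,000 → 18,890

Excess of tentative minimum tax over regular income tax: 113,070 − 18,890 = 94,180.

94,180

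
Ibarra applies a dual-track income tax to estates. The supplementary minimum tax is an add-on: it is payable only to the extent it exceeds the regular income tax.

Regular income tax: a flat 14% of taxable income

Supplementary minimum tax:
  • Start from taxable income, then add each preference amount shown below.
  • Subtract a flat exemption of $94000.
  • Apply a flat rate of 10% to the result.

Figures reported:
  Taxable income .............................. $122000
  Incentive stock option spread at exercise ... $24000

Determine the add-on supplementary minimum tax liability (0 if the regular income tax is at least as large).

Regular income tax:
  $122000 × 14% = $17080

Supplementary minimum tax:
  Adjusted income: $122000 + $24000 = $146000
  Less exemption $94000 → base $52000
  $52000 × 10% = $5200

$5200 ≤ $17080, so no add-on is due.

$0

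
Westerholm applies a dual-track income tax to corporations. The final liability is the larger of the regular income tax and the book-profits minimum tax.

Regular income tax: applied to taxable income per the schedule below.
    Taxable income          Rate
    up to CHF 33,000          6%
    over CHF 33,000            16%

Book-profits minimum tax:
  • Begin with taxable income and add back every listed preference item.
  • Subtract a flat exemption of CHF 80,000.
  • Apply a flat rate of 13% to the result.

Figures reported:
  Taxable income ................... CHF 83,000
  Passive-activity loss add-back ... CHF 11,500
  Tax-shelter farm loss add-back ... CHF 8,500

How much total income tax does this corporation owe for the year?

Regular income tax:
  CHF 33,000 × 6% = CHF 1,980
  CHF 50,000 × 16% = CHF 8,000
  → CHF 9,980

Book-profits minimum tax:
  Adjusted income: CHF 83,000 + CHF 11,500 + CHF 8,500 = CHF 103,000
  Less exemption CHF 80,000 → base CHF 23,000
  CHF 23,000 × 13% = CHF 2,990

CHF 9,980 > CHF 2,990, so the regular income tax governs.

CHF 9,980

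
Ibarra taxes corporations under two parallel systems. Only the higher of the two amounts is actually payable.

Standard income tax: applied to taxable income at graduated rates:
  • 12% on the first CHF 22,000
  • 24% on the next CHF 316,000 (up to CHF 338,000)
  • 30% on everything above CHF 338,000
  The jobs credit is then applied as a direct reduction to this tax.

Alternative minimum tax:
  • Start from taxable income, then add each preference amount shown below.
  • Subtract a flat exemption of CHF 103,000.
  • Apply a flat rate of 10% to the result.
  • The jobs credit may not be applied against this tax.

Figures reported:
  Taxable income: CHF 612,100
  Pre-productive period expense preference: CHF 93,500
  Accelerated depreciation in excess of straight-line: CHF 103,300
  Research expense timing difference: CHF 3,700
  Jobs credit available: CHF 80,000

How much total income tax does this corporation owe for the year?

CHF 80,710

Standard income tax:
  CHF 22,000 × 12% = CHF 2,640
  CHF 316,000 × 24% = CHF 75,840
  CHF 274,100 × 30% = CHF 82,230
  → CHF 160,710
  Less jobs credit CHF 80,000 → CHF 80,710

Alternative minimum tax:
  Adjusted income: CHF 612,100 + CHF 93,500 + CHF 103,300 + CHF 3,700 = CHF 812,600
  Less exemption CHF 103,000 → base CHF 709,600
  CHF 709,600 × 10% = CHF 70,960

CHF 80,710 > CHF 70,960, so the standard income tax governs.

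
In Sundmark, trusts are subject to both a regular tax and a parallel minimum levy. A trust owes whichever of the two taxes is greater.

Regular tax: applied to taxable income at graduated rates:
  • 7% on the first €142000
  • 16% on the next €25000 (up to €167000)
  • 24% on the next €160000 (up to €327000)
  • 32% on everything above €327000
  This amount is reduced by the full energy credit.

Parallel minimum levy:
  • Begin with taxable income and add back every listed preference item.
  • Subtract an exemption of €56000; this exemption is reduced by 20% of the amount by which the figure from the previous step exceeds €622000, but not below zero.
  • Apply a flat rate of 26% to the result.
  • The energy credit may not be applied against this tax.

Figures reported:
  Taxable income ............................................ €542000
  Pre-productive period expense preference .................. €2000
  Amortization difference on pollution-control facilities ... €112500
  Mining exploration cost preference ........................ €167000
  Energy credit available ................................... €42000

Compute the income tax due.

€210028

Parallel minimum levy:
  Adjusted income: €542000 + €2000 + €112500 + €167000 = €823500
  Exemption: €56000 − 20% × (€823500 − €622000) = €56000 − €40300 = €15700
  Base: €823500 − €15700 = €807800
  €807800 × 26% = €210028

Regular tax:
  €142000 × 7% = €9940
  €25000 × 16% = €4000
  €160000 × 24% = €38400
  €215000 × 32% = €68800
  → €121140
  Less energy credit €42000 → €79140

€210028 > €79140, so the parallel minimum levy is the binding amount.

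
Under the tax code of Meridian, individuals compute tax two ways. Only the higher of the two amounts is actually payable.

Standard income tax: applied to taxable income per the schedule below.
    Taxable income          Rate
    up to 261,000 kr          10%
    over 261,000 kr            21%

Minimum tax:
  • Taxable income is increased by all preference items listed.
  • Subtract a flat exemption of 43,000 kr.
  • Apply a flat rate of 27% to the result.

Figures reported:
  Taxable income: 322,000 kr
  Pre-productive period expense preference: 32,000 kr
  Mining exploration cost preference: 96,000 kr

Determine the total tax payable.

109,890 kr

Minimum tax:
  Adjusted income: 322,000 kr + 32,000 kr + 96,000 kr = 450,000 kr
  Less exemption 43,000 kr → base 407,000 kr
  407,000 kr × 27% = 109,890 kr

Standard income tax:
  261,000 kr × 10% = 26,100 kr
  61,000 kr × 21% = 12,810 kr
  → 38,910 kr

109,890 kr > 38,910 kr, so the minimum tax is the binding amount.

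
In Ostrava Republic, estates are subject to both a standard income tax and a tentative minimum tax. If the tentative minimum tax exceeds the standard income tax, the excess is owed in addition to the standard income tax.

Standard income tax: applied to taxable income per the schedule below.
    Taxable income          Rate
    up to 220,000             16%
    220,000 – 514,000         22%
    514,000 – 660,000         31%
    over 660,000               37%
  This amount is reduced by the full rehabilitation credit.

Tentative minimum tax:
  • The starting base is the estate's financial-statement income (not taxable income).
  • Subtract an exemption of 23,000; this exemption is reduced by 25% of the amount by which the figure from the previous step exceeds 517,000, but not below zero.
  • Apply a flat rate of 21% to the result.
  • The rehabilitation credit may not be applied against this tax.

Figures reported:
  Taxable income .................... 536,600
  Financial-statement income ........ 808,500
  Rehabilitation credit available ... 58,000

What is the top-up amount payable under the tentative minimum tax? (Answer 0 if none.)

120,899

Standard income tax:
  220,000 × 16% = 35,200
  294,000 × 22% = 64,680
  22,600 × 31% = 7,006
  → 106,886
  Less rehabilitation credit 58,000 → 48,886

Tentative minimum tax:
  Base (financial-statement income): 808,500
  Exemption: 25% × (808,500 − 517,000) = 72,875 ≥ 23,000, so the exemption is fully phased out
  Base: 808,500 − 0 = 808,500
  808,500 × 21% = 169,785

Excess of tentative minimum tax over standard income tax: 169,785 − 48,886 = 120,899.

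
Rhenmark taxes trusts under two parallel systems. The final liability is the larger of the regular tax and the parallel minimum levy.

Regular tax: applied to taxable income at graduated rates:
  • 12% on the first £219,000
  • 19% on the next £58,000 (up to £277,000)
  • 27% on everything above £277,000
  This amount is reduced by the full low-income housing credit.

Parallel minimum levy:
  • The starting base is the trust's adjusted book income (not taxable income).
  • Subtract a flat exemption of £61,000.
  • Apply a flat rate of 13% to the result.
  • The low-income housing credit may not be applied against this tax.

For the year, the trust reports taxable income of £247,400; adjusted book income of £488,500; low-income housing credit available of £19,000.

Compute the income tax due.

Regular tax:
  £219,000 × 12% = £26,280
  £28,400 × 19% = £5,396
  → £31,676
  Less low-income housing credit £19,000 → £12,676

Parallel minimum levy:
  Base (adjusted book income): £488,500
  Less exemption £61,000 → base £427,500
  £427,500 × 13% = £55,575

£55,575 > £12,676, so the parallel minimum levy is the binding amount.

£55,575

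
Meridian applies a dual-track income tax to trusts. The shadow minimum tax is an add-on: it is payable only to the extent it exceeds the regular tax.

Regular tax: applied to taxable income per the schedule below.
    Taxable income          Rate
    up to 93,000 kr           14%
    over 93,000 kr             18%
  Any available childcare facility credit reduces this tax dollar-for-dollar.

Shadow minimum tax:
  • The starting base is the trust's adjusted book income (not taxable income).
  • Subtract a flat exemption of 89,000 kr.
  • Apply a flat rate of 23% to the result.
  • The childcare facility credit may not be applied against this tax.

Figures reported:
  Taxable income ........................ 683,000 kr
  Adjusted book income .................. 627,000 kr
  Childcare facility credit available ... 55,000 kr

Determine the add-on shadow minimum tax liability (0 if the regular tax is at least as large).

Shadow minimum tax:
  Base (adjusted book income): 627,000 kr
  Less exemption 89,000 kr → base 538,000 kr
  538,000 kr × 23% = 123,740 kr

Regular tax:
  93,000 kr × 14% = 13,020 kr
  590,000 kr × 18% = 106,200 kr
  → 119,220 kr
  Less childcare facility credit 55,000 kr → 64,220 kr

Excess of shadow minimum tax over regular tax: 123,740 kr − 64,220 kr = 59,520 kr.

59,520 kr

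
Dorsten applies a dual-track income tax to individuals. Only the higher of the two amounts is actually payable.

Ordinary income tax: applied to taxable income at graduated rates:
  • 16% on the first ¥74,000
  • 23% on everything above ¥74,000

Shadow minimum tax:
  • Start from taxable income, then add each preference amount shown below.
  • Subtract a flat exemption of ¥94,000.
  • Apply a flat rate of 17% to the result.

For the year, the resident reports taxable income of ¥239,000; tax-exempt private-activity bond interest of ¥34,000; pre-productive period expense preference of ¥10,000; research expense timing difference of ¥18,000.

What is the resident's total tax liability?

¥49,790

Shadow minimum tax:
  Adjusted income: ¥239,000 + ¥34,000 + ¥10,000 + ¥18,000 = ¥301,000
  Less exemption ¥94,000 → base ¥207,000
  ¥207,000 × 17% = ¥35,190

Ordinary income tax:
  ¥74,000 × 16% = ¥11,840
  ¥165,000 × 23% = ¥37,950
  → ¥49,790

¥49,790 > ¥35,190, so the ordinary income tax governs.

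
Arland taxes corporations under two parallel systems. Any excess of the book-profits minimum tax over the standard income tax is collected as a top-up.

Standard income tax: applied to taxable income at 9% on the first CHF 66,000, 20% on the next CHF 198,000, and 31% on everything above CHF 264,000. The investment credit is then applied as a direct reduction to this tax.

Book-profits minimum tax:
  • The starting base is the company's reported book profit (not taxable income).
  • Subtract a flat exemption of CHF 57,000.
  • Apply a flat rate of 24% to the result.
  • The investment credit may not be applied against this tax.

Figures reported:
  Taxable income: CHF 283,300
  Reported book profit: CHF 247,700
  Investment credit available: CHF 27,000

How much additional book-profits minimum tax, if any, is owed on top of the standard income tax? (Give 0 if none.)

CHF 21,245

Book-profits minimum tax:
  Base (reported book profit): CHF 247,700
  Less exemption CHF 57,000 → base CHF 190,700
  CHF 190,700 × 24% = CHF 45,768

Standard income tax:
  CHF 66,000 × 9% = CHF 5,940
  CHF 198,000 × 20% = CHF 39,600
  CHF 19,300 × 31% = CHF 5,983
  → CHF 51,523
  Less investment credit CHF 27,000 → CHF 24,523

Excess of book-profits minimum tax over standard income tax: CHF 45,768 − CHF 24,523 = CHF 21,245.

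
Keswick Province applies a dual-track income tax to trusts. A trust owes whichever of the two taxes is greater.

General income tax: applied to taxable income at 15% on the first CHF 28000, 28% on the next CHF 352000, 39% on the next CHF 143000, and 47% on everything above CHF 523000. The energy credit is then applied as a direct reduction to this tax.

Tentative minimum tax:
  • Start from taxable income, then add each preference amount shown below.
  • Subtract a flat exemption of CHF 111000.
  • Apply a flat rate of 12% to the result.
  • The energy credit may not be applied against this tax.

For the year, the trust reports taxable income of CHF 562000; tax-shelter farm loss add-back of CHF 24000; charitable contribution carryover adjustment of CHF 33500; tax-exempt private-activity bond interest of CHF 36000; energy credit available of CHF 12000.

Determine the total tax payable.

CHF 164860

Tentative minimum tax:
  Adjusted income: CHF 562000 + CHF 24000 + CHF 33500 + CHF 36000 = CHF 655500
  Less exemption CHF 111000 → base CHF 544500
  CHF 544500 × 12% = CHF 65340

General income tax:
  CHF 28000 × 15% = CHF 4200
  CHF 352000 × 28% = CHF 98560
  CHF 143000 × 39% = CHF 55770
  CHF 39000 × 47% = CHF 18330
  → CHF 176860
  Less energy credit CHF 12000 → CHF 164860

CHF 164860 > CHF 65340, so the general income tax governs.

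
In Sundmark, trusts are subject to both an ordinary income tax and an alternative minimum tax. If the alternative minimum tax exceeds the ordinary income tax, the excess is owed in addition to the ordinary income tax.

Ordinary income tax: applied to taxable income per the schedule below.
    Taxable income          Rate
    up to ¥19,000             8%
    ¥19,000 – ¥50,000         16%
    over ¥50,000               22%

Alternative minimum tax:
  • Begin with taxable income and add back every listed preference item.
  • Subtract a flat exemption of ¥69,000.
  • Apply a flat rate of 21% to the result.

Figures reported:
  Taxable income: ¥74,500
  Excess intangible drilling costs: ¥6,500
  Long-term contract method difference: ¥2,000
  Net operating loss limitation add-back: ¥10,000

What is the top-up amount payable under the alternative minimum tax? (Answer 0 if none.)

¥0

Ordinary income tax:
  ¥19,000 × 8% = ¥1,520
  ¥31,000 × 16% = ¥4,960
  ¥24,500 × 22% = ¥5,390
  → ¥11,870

Alternative minimum tax:
  Adjusted income: ¥74,500 + ¥6,500 + ¥2,000 + ¥10,000 = ¥93,000
  Less exemption ¥69,000 → base ¥24,000
  ¥24,000 × 21% = ¥5,040

¥5,040 ≤ ¥11,870, so no add-on is due.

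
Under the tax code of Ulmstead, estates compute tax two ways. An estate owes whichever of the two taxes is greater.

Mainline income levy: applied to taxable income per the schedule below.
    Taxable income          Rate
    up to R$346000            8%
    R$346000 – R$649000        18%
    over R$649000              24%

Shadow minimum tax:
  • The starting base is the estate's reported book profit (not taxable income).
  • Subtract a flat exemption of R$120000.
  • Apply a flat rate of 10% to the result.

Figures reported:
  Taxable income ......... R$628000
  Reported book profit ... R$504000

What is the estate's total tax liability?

R$78440

Mainline income levy:
  R$346000 × 8% = R$27680
  R$282000 × 18% = R$50760
  → R$78440

Shadow minimum tax:
  Base (reported book profit): R$504000
  Less exemption R$120000 → base R$384000
  R$384000 × 10% = R$38400

R$78440 > R$38400, so the mainline income levy governs.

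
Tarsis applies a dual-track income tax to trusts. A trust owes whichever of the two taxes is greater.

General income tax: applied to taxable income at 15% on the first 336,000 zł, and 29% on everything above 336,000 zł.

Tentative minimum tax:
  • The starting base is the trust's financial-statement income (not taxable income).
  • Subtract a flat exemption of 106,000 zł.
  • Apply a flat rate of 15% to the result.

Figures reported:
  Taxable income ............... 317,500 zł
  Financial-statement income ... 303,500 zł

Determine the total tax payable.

47,625 zł

General income tax:
  317,500 zł × 15% = 47,625 zł

Tentative minimum tax:
  Base (financial-statement income): 303,500 zł
  Less exemption 106,000 zł → base 197,500 zł
  197,500 zł × 15% = 29,625 zł

47,625 zł > 29,625 zł, so the general income tax governs.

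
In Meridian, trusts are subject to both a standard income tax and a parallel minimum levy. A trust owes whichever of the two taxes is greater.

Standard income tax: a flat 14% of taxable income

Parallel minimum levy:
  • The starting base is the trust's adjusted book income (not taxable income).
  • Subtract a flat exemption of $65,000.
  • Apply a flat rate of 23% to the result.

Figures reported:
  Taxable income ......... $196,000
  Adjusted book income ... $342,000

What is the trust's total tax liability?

$63,710

Standard income tax:
  $196,000 × 14% = $27,440

Parallel minimum levy:
  Base (adjusted book income): $342,000
  Less exemption $65,000 → base $277,000
  $277,000 × 23% = $63,710

$63,710 > $27,440, so the parallel minimum levy is the binding amount.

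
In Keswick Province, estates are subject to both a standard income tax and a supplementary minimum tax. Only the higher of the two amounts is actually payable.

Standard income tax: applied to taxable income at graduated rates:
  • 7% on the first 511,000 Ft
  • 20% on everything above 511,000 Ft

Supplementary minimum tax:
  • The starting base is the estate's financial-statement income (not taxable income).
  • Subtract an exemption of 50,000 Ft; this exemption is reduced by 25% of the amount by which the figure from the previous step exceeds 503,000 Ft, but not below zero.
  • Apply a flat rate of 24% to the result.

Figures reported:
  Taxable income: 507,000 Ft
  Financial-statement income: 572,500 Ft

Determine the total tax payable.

129,570 Ft

Supplementary minimum tax:
  Base (financial-statement income): 572,500 Ft
  Exemption: 50,000 Ft − 25% × (572,500 Ft − 503,000 Ft) = 50,000 Ft − 17,375 Ft = 32,625 Ft
  Base: 572,500 Ft − 32,625 Ft = 539,875 Ft
  539,875 Ft × 24% = 129,570 Ft

Standard income tax:
  507,000 Ft × 7% = 35,490 Ft

129,570 Ft > 35,490 Ft, so the supplementary minimum tax is the binding amount.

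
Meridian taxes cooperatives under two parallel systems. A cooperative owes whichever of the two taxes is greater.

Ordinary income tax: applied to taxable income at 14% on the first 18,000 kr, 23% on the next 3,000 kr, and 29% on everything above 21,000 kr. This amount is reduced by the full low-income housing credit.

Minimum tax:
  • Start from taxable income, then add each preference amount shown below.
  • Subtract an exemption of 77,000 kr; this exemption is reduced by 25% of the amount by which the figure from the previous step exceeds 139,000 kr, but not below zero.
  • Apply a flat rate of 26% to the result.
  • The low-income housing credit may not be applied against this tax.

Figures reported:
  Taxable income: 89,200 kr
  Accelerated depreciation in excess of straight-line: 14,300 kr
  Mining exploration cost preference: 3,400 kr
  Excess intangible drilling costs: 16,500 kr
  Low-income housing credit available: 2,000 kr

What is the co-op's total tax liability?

20,988 kr

Ordinary income tax:
  18,000 kr × 14% = 2,520 kr
  3,000 kr × 23% = 690 kr
  68,200 kr × 29% = 19,778 kr
  → 22,988 kr
  Less low-income housing credit 2,000 kr → 20,988 kr

Minimum tax:
  Adjusted income: 89,200 kr + 14,300 kr + 3,400 kr + 16,500 kr = 123,400 kr
  Exemption: 123,400 kr ≤ 139,000 kr, so full 77,000 kr applies
  Base: 123,400 kr − 77,000 kr = 46,400 kr
  46,400 kr × 26% = 12,064 kr

20,988 kr > 12,064 kr, so the ordinary income tax governs.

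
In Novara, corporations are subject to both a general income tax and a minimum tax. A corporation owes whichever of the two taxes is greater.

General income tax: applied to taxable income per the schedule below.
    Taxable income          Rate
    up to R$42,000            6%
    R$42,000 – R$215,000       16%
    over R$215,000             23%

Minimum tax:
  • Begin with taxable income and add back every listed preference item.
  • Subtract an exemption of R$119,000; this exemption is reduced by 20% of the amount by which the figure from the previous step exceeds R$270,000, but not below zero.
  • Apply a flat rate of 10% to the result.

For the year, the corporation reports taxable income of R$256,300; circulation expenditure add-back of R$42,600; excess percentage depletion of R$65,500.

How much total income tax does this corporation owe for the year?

R$39,699

Minimum tax:
  Adjusted income: R$256,300 + R$42,600 + R$65,500 = R$364,400
  Exemption: R$119,000 − 20% × (R$364,400 − R$270,000) = R$119,000 − R$18,880 = R$100,120
  Base: R$364,400 − R$100,120 = R$264,280
  R$264,280 × 10% = R$26,428

General income tax:
  R$42,000 × 6% = R$2,520
  R$173,000 × 16% = R$27,680
  R$41,300 × 23% = R$9,499
  → R$39,699

R$39,699 > R$26,428, so the general income tax governs.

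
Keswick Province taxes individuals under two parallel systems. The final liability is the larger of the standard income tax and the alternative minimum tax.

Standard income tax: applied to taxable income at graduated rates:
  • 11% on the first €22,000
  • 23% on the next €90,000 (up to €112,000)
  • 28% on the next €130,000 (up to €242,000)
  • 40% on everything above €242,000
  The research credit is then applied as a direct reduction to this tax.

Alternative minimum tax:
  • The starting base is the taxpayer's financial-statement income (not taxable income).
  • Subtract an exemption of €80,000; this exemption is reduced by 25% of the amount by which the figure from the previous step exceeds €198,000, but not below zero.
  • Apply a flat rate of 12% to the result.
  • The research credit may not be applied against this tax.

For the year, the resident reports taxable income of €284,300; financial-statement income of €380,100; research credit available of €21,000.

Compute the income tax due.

Alternative minimum tax:
  Base (financial-statement income): €380,100
  Exemption: €80,000 − 25% × (€380,100 − €198,000) = €80,000 − €45,525 = €34,475
  Base: €380,100 − €34,475 = €345,625
  €345,625 × 12% = €41,475

Standard income tax:
  €22,000 × 11% = €2,420
  €90,000 × 23% = €20,700
  €130,000 × 28% = €36,400
  €42,300 × 40% = €16,920
  → €76,440
  Less research credit €21,000 → €55,440

€55,440 > €41,475, so the standard income tax governs.

€55,440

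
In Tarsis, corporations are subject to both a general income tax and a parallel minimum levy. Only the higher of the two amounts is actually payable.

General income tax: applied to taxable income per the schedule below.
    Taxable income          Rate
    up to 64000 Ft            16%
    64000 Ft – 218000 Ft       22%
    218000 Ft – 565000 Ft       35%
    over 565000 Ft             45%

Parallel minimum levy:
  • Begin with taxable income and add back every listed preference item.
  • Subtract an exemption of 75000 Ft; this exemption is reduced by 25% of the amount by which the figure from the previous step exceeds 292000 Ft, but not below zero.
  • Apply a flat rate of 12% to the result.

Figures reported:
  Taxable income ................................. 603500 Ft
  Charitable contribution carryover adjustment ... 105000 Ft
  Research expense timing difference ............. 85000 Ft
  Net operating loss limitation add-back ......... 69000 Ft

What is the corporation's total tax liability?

General income tax:
  64000 Ft × 16% = 10240 Ft
  154000 Ft × 22% = 33880 Ft
  347000 Ft × 35% = 121450 Ft
  38500 Ft × 45% = 17325 Ft
  → 182895 Ft

Parallel minimum levy:
  Adjusted income: 603500 Ft + 105000 Ft + 85000 Ft + 69000 Ft = 862500 Ft
  Exemption: 25% × (862500 Ft − 292000 Ft) = 142625 Ft ≥ 75000 Ft, so the exemption is fully phased out
  Base: 862500 Ft − 0 Ft = 862500 Ft
  862500 Ft × 12% = 103500 Ft

182895 Ft > 103500 Ft, so the general income tax governs.

182895 Ft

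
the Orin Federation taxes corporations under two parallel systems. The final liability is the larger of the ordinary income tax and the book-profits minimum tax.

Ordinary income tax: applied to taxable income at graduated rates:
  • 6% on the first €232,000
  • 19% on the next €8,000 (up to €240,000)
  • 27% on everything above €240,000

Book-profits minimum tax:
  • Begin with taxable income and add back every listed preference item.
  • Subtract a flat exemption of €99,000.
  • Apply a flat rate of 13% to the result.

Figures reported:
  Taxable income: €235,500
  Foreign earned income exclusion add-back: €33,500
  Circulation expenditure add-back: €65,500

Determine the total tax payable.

€30,615

Book-profits minimum tax:
  Adjusted income: €235,500 + €33,500 + €65,500 = €334,500
  Less exemption €99,000 → base €235,500
  €235,500 × 13% = €30,615

Ordinary income tax:
  €232,000 × 6% = €13,920
  €3,500 × 19% = €665
  → €14,585

€30,615 > €14,585, so the book-profits minimum tax is the binding amount.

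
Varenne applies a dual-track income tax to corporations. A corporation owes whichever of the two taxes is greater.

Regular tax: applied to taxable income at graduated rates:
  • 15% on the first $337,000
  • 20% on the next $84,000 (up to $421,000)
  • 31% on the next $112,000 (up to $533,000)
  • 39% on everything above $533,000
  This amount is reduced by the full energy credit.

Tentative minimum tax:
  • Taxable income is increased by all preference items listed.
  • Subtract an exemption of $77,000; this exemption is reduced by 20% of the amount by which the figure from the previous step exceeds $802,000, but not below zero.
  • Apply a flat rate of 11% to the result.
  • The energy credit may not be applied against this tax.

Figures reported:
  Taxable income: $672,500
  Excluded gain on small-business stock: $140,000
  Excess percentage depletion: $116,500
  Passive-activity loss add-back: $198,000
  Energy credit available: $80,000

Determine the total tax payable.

$122,650

Tentative minimum tax:
  Adjusted income: $672,500 + $140,000 + $116,500 + $198,000 = $1,127,000
  Exemption: $77,000 − 20% × ($1,127,000 − $802,000) = $77,000 − $65,000 = $12,000
  Base: $1,127,000 − $12,000 = $1,115,000
  $1,115,000 × 11% = $122,650

Regular tax:
  $337,000 × 15% = $50,550
  $84,000 × 20% = $16,800
  $112,000 × 31% = $34,720
  $139,500 × 39% = $54,405
  → $156,475
  Less energy credit $80,000 → $76,475

$122,650 > $76,475, so the tentative minimum tax is the binding amount.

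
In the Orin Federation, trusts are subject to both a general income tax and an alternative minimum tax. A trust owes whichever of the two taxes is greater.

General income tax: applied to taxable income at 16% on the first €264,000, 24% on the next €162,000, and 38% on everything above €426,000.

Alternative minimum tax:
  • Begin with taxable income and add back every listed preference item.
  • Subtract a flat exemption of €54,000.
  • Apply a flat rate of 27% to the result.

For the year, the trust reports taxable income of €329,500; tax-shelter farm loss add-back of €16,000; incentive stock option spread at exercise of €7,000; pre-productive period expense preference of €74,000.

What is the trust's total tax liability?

€100,575

Alternative minimum tax:
  Adjusted income: €329,500 + €16,000 + €7,000 + €74,000 = €426,500
  Less exemption €54,000 → base €372,500
  €372,500 × 27% = €100,575

General income tax:
  €264,000 × 16% = €42,240
  €65,500 × 24% = €15,720
  → €57,960

€100,575 > €57,960, so the alternative minimum tax is the binding amount.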